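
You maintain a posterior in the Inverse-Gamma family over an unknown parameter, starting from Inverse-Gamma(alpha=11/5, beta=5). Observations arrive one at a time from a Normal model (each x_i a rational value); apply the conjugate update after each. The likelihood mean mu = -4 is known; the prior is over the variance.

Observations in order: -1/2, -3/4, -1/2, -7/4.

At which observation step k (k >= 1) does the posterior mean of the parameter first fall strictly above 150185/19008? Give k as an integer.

k = 3

obs 1: x=-1/2 → posterior Inverse-Gamma(27/10, 89/8)
obs 2: x=-3/4 → posterior Inverse-Gamma(16/5, 525/32)
obs 3: x=-1/2 → posterior Inverse-Gamma(37/10, 721/32)
obs 4: x=-7/4 → posterior Inverse-Gamma(21/5, 401/16)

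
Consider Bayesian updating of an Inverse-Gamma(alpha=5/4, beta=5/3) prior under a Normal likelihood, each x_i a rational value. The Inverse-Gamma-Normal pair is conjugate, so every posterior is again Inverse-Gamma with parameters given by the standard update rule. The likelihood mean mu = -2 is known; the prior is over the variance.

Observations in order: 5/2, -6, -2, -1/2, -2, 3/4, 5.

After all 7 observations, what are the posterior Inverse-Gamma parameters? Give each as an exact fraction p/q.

obs 1: x=5/2 → posterior Inverse-Gamma(7/4, 283/24)
obs 2: x=-6 → posterior Inverse-Gamma(9/4, 475/24)
obs 3: x=-2 → posterior Inverse-Gamma(11/4, 475/24)
obs 4: x=-1/2 → posterior Inverse-Gamma(13/4, 251/12)
obs 5: x=-2 → posterior Inverse-Gamma(15/4, 251/12)
obs 6: x=3/4 → posterior Inverse-Gamma(17/4, 2371/96)
obs 7: x=5 → posterior Inverse-Gamma(19/4, 4723/96)

alpha=19/4, beta=4723/96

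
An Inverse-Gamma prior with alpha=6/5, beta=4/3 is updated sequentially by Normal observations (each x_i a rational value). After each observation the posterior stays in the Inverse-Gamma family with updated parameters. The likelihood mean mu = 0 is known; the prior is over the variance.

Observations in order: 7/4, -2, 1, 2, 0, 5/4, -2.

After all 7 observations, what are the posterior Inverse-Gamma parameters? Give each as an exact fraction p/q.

obs 1: x=7/4 → posterior Inverse-Gamma(17/10, 275/96)
obs 2: x=-2 → posterior Inverse-Gamma(11/5, 467/96)
obs 3: x=1 → posterior Inverse-Gamma(27/10, 515/96)
obs 4: x=2 → posterior Inverse-Gamma(16/5, 707/96)
obs 5: x=0 → posterior Inverse-Gamma(37/10, 707/96)
obs 6: x=5/4 → posterior Inverse-Gamma(21/5, 391/48)
obs 7: x=-2 → posterior Inverse-Gamma(47/10, 487/48)

alpha=47/10, beta=487/48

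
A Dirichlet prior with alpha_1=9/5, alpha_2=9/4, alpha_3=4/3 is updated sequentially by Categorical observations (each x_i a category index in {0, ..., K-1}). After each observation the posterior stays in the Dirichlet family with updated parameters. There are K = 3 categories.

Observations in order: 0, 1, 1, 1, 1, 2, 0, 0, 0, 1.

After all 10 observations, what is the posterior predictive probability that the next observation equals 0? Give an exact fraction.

obs 1: x=0 → posterior Dirichlet(14/5, 9/4, 4/3)
obs 2: x=1 → posterior Dirichlet(14/5, 13/4, 4/3)
obs 3: x=1 → posterior Dirichlet(14/5, 17/4, 4/3)
obs 4: x=1 → posterior Dirichlet(14/5, 21/4, 4/3)
obs 5: x=1 → posterior Dirichlet(14/5, 25/4, 4/3)
obs 6: x=2 → posterior Dirichlet(14/5, 25/4, 7/3)
obs 7: x=0 → posterior Dirichlet(19/5, 25/4, 7/3)
obs 8: x=0 → posterior Dirichlet(24/5, 25/4, 7/3)
obs 9: x=0 → posterior Dirichlet(29/5, 25/4, 7/3)
obs 10: x=1 → posterior Dirichlet(29/5, 29/4, 7/3)

348/923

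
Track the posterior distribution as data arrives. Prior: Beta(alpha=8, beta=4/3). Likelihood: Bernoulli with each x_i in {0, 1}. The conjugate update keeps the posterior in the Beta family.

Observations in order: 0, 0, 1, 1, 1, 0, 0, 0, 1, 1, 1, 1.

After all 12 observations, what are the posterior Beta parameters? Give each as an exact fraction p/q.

alpha=15, beta=19/3

obs 1: x=0 → posterior Beta(8, 7/3)
obs 2: x=0 → posterior Beta(8, 10/3)
obs 3: x=1 → posterior Beta(9, 10/3)
obs 4: x=1 → posterior Beta(10, 10/3)
obs 5: x=1 → posterior Beta(11, 10/3)
obs 6: x=0 → posterior Beta(11, 13/3)
obs 7: x=0 → posterior Beta(11, 16/3)
obs 8: x=0 → posterior Beta(11, 19/3)
obs 9: x=1 → posterior Beta(12, 19/3)
obs 10: x=1 → posterior Beta(13, 19/3)
obs 11: x=1 → posterior Beta(14, 19/3)
obs 12: x=1 → posterior Beta(15, 19/3)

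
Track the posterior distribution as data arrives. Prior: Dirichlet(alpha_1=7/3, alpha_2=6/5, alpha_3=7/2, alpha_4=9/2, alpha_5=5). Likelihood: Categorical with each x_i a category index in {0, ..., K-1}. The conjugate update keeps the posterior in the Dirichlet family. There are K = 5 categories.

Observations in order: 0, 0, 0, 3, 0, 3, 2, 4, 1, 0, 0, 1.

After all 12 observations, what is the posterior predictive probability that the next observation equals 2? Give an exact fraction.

obs 1: x=0 → posterior Dirichlet(10/3, 6/5, 7/2, 9/2, 5)
obs 2: x=0 → posterior Dirichlet(13/3, 6/5, 7/2, 9/2, 5)
obs 3: x=0 → posterior Dirichlet(16/3, 6/5, 7/2, 9/2, 5)
obs 4: x=3 → posterior Dirichlet(16/3, 6/5, 7/2, 11/2, 5)
obs 5: x=0 → posterior Dirichlet(19/3, 6/5, 7/2, 11/2, 5)
obs 6: x=3 → posterior Dirichlet(19/3, 6/5, 7/2, 13/2, 5)
obs 7: x=2 → posterior Dirichlet(19/3, 6/5, 9/2, 13/2, 5)
obs 8: x=4 → posterior Dirichlet(19/3, 6/5, 9/2, 13/2, 6)
obs 9: x=1 → posterior Dirichlet(19/3, 11/5, 9/2, 13/2, 6)
obs 10: x=0 → posterior Dirichlet(22/3, 11/5, 9/2, 13/2, 6)
obs 11: x=0 → posterior Dirichlet(25/3, 11/5, 9/2, 13/2, 6)
obs 12: x=1 → posterior Dirichlet(25/3, 16/5, 9/2, 13/2, 6)

135/856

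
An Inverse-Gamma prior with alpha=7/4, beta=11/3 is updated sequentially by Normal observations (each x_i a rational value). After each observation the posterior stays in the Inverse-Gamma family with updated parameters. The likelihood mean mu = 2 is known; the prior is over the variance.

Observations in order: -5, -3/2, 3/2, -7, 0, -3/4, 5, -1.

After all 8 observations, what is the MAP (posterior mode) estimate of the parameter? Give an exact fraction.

8611/648

obs 1: x=-5 → posterior Inverse-Gamma(9/4, 169/6)
obs 2: x=-3/2 → posterior Inverse-Gamma(11/4, 823/24)
obs 3: x=3/2 → posterior Inverse-Gamma(13/4, 413/12)
obs 4: x=-7 → posterior Inverse-Gamma(15/4, 899/12)
obs 5: x=0 → posterior Inverse-Gamma(17/4, 923/12)
obs 6: x=-3/4 → posterior Inverse-Gamma(19/4, 7747/96)
obs 7: x=5 → posterior Inverse-Gamma(21/4, 8179/96)
obs 8: x=-1 → posterior Inverse-Gamma(23/4, 8611/96)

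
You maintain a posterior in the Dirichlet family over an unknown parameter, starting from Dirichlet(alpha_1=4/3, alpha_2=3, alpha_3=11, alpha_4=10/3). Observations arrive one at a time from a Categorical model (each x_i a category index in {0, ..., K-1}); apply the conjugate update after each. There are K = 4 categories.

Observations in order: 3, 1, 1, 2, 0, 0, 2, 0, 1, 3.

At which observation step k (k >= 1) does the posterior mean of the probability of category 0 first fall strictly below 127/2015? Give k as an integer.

obs 1: x=3 → posterior Dirichlet(4/3, 3, 11, 13/3)
obs 2: x=1 → posterior Dirichlet(4/3, 4, 11, 13/3)
obs 3: x=1 → posterior Dirichlet(4/3, 5, 11, 13/3)
obs 4: x=2 → posterior Dirichlet(4/3, 5, 12, 13/3)
obs 5: x=0 → posterior Dirichlet(7/3, 5, 12, 13/3)
obs 6: x=0 → posterior Dirichlet(10/3, 5, 12, 13/3)
obs 7: x=2 → posterior Dirichlet(10/3, 5, 13, 13/3)
obs 8: x=0 → posterior Dirichlet(13/3, 5, 13, 13/3)
obs 9: x=1 → posterior Dirichlet(13/3, 6, 13, 13/3)
obs 10: x=3 → posterior Dirichlet(13/3, 6, 13, 16/3)

k = 3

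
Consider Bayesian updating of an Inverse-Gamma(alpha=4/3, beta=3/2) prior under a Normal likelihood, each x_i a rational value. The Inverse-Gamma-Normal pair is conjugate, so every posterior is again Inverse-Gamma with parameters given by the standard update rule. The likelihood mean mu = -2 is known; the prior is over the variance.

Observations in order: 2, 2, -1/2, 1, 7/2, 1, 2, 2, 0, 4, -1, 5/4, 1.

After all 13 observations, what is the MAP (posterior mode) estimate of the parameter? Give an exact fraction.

8547/848

obs 1: x=2 → posterior Inverse-Gamma(11/6, 19/2)
obs 2: x=2 → posterior Inverse-Gamma(7/3, 35/2)
obs 3: x=-1/2 → posterior Inverse-Gamma(17/6, 149/8)
obs 4: x=1 → posterior Inverse-Gamma(10/3, 185/8)
obs 5: x=7/2 → posterior Inverse-Gamma(23/6, 153/4)
obs 6: x=1 → posterior Inverse-Gamma(13/3, 171/4)
obs 7: x=2 → posterior Inverse-Gamma(29/6, 203/4)
obs 8: x=2 → posterior Inverse-Gamma(16/3, 235/4)
obs 9: x=0 → posterior Inverse-Gamma(35/6, 243/4)
obs 10: x=4 → posterior Inverse-Gamma(19/3, 315/4)
obs 11: x=-1 → posterior Inverse-Gamma(41/6, 317/4)
obs 12: x=5/4 → posterior Inverse-Gamma(22/3, 2705/32)
obs 13: x=1 → posterior Inverse-Gamma(47/6, 2849/32)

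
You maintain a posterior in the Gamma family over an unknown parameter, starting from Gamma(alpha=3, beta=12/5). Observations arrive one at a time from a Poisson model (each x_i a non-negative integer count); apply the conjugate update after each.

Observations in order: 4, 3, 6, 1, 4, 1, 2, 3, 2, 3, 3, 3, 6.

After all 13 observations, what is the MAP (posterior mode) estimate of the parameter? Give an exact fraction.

obs 1: x=4 → posterior Gamma(7, 17/5)
obs 2: x=3 → posterior Gamma(10, 22/5)
obs 3: x=6 → posterior Gamma(16, 27/5)
obs 4: x=1 → posterior Gamma(17, 32/5)
obs 5: x=4 → posterior Gamma(21, 37/5)
obs 6: x=1 → posterior Gamma(22, 42/5)
obs 7: x=2 → posterior Gamma(24, 47/5)
obs 8: x=3 → posterior Gamma(27, 52/5)
obs 9: x=2 → posterior Gamma(29, 57/5)
obs 10: x=3 → posterior Gamma(32, 62/5)
obs 11: x=3 → posterior Gamma(35, 67/5)
obs 12: x=3 → posterior Gamma(38, 72/5)
obs 13: x=6 → posterior Gamma(44, 77/5)

215/77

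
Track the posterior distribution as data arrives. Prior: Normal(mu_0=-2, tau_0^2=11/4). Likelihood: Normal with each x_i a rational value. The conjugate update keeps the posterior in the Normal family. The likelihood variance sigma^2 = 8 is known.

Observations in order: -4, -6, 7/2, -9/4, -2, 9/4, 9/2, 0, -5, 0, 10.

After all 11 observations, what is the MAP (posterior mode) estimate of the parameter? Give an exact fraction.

obs 1: x=-4 → posterior Normal(-108/43, 88/43)
obs 2: x=-6 → posterior Normal(-29/9, 44/27)
obs 3: x=7/2 → posterior Normal(-271/130, 88/65)
obs 4: x=-9/4 → posterior Normal(-641/304, 22/19)
obs 5: x=-2 → posterior Normal(-243/116, 88/87)
obs 6: x=9/4 → posterior Normal(-45/28, 44/49)
obs 7: x=9/2 → posterior Normal(-108/109, 88/109)
obs 8: x=0 → posterior Normal(-9/10, 11/15)
obs 9: x=-5 → posterior Normal(-163/131, 88/131)
obs 10: x=0 → posterior Normal(-163/142, 44/71)
obs 11: x=10 → posterior Normal(-53/153, 88/153)

-53/153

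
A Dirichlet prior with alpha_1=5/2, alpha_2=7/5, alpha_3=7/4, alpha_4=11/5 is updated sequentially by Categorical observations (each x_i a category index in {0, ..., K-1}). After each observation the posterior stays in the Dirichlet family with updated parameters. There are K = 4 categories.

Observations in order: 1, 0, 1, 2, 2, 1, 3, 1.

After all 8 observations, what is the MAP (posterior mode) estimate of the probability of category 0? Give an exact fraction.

50/237

obs 1: x=1 → posterior Dirichlet(5/2, 12/5, 7/4, 11/5)
obs 2: x=0 → posterior Dirichlet(7/2, 12/5, 7/4, 11/5)
obs 3: x=1 → posterior Dirichlet(7/2, 17/5, 7/4, 11/5)
obs 4: x=2 → posterior Dirichlet(7/2, 17/5, 11/4, 11/5)
obs 5: x=2 → posterior Dirichlet(7/2, 17/5, 15/4, 11/5)
obs 6: x=1 → posterior Dirichlet(7/2, 22/5, 15/4, 11/5)
obs 7: x=3 → posterior Dirichlet(7/2, 22/5, 15/4, 16/5)
obs 8: x=1 → posterior Dirichlet(7/2, 27/5, 15/4, 16/5)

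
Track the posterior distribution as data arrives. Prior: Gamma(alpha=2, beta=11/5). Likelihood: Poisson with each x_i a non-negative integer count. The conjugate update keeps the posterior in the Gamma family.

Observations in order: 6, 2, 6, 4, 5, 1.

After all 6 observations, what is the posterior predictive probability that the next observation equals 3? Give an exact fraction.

obs 1: x=6 → posterior Gamma(8, 16/5)
obs 2: x=2 → posterior Gamma(10, 21/5)
obs 3: x=6 → posterior Gamma(16, 26/5)
obs 4: x=4 → posterior Gamma(20, 31/5)
obs 5: x=5 → posterior Gamma(25, 36/5)
obs 6: x=1 → posterior Gamma(26, 41/5)

87614137397329306157957481637786061520541572375/414874868190777497792903241880699453990569508864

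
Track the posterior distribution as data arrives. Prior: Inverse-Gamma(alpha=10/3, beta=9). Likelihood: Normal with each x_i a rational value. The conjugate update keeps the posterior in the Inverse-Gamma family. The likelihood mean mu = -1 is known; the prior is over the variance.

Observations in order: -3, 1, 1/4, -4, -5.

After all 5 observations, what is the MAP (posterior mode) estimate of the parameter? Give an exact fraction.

obs 1: x=-3 → posterior Inverse-Gamma(23/6, 11)
obs 2: x=1 → posterior Inverse-Gamma(13/3, 13)
obs 3: x=1/4 → posterior Inverse-Gamma(29/6, 441/32)
obs 4: x=-4 → posterior Inverse-Gamma(16/3, 585/32)
obs 5: x=-5 → posterior Inverse-Gamma(35/6, 841/32)

2523/656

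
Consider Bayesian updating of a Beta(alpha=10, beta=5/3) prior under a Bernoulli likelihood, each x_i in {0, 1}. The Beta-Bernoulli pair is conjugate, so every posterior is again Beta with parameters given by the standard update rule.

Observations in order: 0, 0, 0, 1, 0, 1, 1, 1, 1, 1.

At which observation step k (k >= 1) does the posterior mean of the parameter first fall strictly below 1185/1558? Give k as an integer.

k = 2

obs 1: x=0 → posterior Beta(10, 8/3)
obs 2: x=0 → posterior Beta(10, 11/3)
obs 3: x=0 → posterior Beta(10, 14/3)
obs 4: x=1 → posterior Beta(11, 14/3)
obs 5: x=0 → posterior Beta(11, 17/3)
obs 6: x=1 → posterior Beta(12, 17/3)
obs 7: x=1 → posterior Beta(13, 17/3)
obs 8: x=1 → posterior Beta(14, 17/3)
obs 9: x=1 → posterior Beta(15, 17/3)
obs 10: x=1 → posterior Beta(16, 17/3)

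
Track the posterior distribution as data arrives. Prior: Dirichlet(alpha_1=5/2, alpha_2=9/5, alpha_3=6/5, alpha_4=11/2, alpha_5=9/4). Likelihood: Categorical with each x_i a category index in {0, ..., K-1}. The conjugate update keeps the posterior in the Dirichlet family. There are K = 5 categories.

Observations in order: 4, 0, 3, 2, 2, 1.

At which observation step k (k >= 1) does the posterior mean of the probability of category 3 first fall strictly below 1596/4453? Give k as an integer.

obs 1: x=4 → posterior Dirichlet(5/2, 9/5, 6/5, 11/2, 13/4)
obs 2: x=0 → posterior Dirichlet(7/2, 9/5, 6/5, 11/2, 13/4)
obs 3: x=3 → posterior Dirichlet(7/2, 9/5, 6/5, 13/2, 13/4)
obs 4: x=2 → posterior Dirichlet(7/2, 9/5, 11/5, 13/2, 13/4)
obs 5: x=2 → posterior Dirichlet(7/2, 9/5, 16/5, 13/2, 13/4)
obs 6: x=1 → posterior Dirichlet(7/2, 14/5, 16/5, 13/2, 13/4)

k = 5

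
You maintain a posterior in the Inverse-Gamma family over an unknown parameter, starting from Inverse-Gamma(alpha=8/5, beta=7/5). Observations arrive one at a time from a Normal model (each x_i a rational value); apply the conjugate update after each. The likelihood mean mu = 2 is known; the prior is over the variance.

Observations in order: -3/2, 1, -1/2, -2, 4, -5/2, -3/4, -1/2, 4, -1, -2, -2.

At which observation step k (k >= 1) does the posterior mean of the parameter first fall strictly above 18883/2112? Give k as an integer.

obs 1: x=-3/2 → posterior Inverse-Gamma(21/10, 301/40)
obs 2: x=1 → posterior Inverse-Gamma(13/5, 321/40)
obs 3: x=-1/2 → posterior Inverse-Gamma(31/10, 223/20)
obs 4: x=-2 → posterior Inverse-Gamma(18/5, 383/20)
obs 5: x=4 → posterior Inverse-Gamma(41/10, 423/20)
obs 6: x=-5/2 → posterior Inverse-Gamma(23/5, 1251/40)
obs 7: x=-3/4 → posterior Inverse-Gamma(51/10, 5609/160)
obs 8: x=-1/2 → posterior Inverse-Gamma(28/5, 6109/160)
obs 9: x=4 → posterior Inverse-Gamma(61/10, 6429/160)
obs 10: x=-1 → posterior Inverse-Gamma(33/5, 7149/160)
obs 11: x=-2 → posterior Inverse-Gamma(71/10, 8429/160)
obs 12: x=-2 → posterior Inverse-Gamma(38/5, 9709/160)

k = 12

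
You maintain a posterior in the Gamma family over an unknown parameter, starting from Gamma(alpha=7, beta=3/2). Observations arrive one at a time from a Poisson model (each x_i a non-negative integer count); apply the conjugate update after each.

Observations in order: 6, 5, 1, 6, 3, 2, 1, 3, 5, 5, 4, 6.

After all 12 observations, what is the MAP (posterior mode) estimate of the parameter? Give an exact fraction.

obs 1: x=6 → posterior Gamma(13, 5/2)
obs 2: x=5 → posterior Gamma(18, 7/2)
obs 3: x=1 → posterior Gamma(19, 9/2)
obs 4: x=6 → posterior Gamma(25, 11/2)
obs 5: x=3 → posterior Gamma(28, 13/2)
obs 6: x=2 → posterior Gamma(30, 15/2)
obs 7: x=1 → posterior Gamma(31, 17/2)
obs 8: x=3 → posterior Gamma(34, 19/2)
obs 9: x=5 → posterior Gamma(39, 21/2)
obs 10: x=5 → posterior Gamma(44, 23/2)
obs 11: x=4 → posterior Gamma(48, 25/2)
obs 12: x=6 → posterior Gamma(54, 27/2)

106/27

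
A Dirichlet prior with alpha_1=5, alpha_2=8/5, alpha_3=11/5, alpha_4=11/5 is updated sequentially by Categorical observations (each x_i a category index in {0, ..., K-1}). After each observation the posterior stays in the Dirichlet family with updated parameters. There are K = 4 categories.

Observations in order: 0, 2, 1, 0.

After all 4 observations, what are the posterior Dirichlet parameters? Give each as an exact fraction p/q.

alpha_1=7, alpha_2=13/5, alpha_3=16/5, alpha_4=11/5

obs 1: x=0 → posterior Dirichlet(6, 8/5, 11/5, 11/5)
obs 2: x=2 → posterior Dirichlet(6, 8/5, 16/5, 11/5)
obs 3: x=1 → posterior Dirichlet(6, 13/5, 16/5, 11/5)
obs 4: x=0 → posterior Dirichlet(7, 13/5, 16/5, 11/5)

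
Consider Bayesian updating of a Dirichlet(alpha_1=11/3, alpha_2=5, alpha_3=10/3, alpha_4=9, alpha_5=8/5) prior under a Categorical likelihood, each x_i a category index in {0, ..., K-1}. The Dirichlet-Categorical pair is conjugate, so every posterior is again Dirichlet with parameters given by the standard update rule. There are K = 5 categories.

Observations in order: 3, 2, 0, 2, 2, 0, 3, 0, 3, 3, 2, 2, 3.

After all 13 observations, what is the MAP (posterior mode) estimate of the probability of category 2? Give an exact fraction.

obs 1: x=3 → posterior Dirichlet(11/3, 5, 10/3, 10, 8/5)
obs 2: x=2 → posterior Dirichlet(11/3, 5, 13/3, 10, 8/5)
obs 3: x=0 → posterior Dirichlet(14/3, 5, 13/3, 10, 8/5)
obs 4: x=2 → posterior Dirichlet(14/3, 5, 16/3, 10, 8/5)
obs 5: x=2 → posterior Dirichlet(14/3, 5, 19/3, 10, 8/5)
obs 6: x=0 → posterior Dirichlet(17/3, 5, 19/3, 10, 8/5)
obs 7: x=3 → posterior Dirichlet(17/3, 5, 19/3, 11, 8/5)
obs 8: x=0 → posterior Dirichlet(20/3, 5, 19/3, 11, 8/5)
obs 9: x=3 → posterior Dirichlet(20/3, 5, 19/3, 12, 8/5)
obs 10: x=3 → posterior Dirichlet(20/3, 5, 19/3, 13, 8/5)
obs 11: x=2 → posterior Dirichlet(20/3, 5, 22/3, 13, 8/5)
obs 12: x=2 → posterior Dirichlet(20/3, 5, 25/3, 13, 8/5)
obs 13: x=3 → posterior Dirichlet(20/3, 5, 25/3, 14, 8/5)

110/459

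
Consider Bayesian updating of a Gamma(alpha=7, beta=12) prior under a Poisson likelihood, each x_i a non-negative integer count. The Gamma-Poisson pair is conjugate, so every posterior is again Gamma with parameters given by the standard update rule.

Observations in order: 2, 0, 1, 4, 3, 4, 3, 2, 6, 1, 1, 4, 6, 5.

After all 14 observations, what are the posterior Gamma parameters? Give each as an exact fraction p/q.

alpha=49, beta=26

obs 1: x=2 → posterior Gamma(9, 13)
obs 2: x=0 → posterior Gamma(9, 14)
obs 3: x=1 → posterior Gamma(10, 15)
obs 4: x=4 → posterior Gamma(14, 16)
obs 5: x=3 → posterior Gamma(17, 17)
obs 6: x=4 → posterior Gamma(21, 18)
obs 7: x=3 → posterior Gamma(24, 19)
obs 8: x=2 → posterior Gamma(26, 20)
obs 9: x=6 → posterior Gamma(32, 21)
obs 10: x=1 → posterior Gamma(33, 22)
obs 11: x=1 → posterior Gamma(34, 23)
obs 12: x=4 → posterior Gamma(38, 24)
obs 13: x=6 → posterior Gamma(44, 25)
obs 14: x=5 → posterior Gamma(49, 26)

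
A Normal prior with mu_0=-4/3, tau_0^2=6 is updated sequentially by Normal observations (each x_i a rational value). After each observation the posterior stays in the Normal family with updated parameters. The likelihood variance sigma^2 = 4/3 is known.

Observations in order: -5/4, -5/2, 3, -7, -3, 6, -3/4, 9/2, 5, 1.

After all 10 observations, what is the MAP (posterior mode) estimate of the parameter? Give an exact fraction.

127/276

obs 1: x=-5/4 → posterior Normal(-167/132, 12/11)
obs 2: x=-5/2 → posterior Normal(-437/240, 3/5)
obs 3: x=3 → posterior Normal(-113/348, 12/29)
obs 4: x=-7 → posterior Normal(-869/456, 6/19)
obs 5: x=-3 → posterior Normal(-1193/564, 12/47)
obs 6: x=6 → posterior Normal(-545/672, 3/14)
obs 7: x=-3/4 → posterior Normal(-313/390, 12/65)
obs 8: x=9/2 → posterior Normal(-35/222, 6/37)
obs 9: x=5 → posterior Normal(100/249, 12/83)
obs 10: x=1 → posterior Normal(127/276, 3/23)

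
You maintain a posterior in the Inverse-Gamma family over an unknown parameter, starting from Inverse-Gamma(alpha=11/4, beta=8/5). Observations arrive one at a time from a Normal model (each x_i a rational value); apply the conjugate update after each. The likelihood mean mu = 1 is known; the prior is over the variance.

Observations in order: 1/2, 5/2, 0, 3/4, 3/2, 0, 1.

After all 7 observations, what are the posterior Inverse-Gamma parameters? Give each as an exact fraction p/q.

alpha=25/4, beta=641/160

obs 1: x=1/2 → posterior Inverse-Gamma(13/4, 69/40)
obs 2: x=5/2 → posterior Inverse-Gamma(15/4, 57/20)
obs 3: x=0 → posterior Inverse-Gamma(17/4, 67/20)
obs 4: x=3/4 → posterior Inverse-Gamma(19/4, 541/160)
obs 5: x=3/2 → posterior Inverse-Gamma(21/4, 561/160)
obs 6: x=0 → posterior Inverse-Gamma(23/4, 641/160)
obs 7: x=1 → posterior Inverse-Gamma(25/4, 641/160)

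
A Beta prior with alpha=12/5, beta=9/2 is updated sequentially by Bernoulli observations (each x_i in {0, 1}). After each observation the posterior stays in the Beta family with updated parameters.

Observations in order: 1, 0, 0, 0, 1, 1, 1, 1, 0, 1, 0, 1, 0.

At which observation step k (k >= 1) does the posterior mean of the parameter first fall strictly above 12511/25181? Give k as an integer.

k = 10

obs 1: x=1 → posterior Beta(17/5, 9/2)
obs 2: x=0 → posterior Beta(17/5, 11/2)
obs 3: x=0 → posterior Beta(17/5, 13/2)
obs 4: x=0 → posterior Beta(17/5, 15/2)
obs 5: x=1 → posterior Beta(22/5, 15/2)
obs 6: x=1 → posterior Beta(27/5, 15/2)
obs 7: x=1 → posterior Beta(32/5, 15/2)
obs 8: x=1 → posterior Beta(37/5, 15/2)
obs 9: x=0 → posterior Beta(37/5, 17/2)
obs 10: x=1 → posterior Beta(42/5, 17/2)
obs 11: x=0 → posterior Beta(42/5, 19/2)
obs 12: x=1 → posterior Beta(47/5, 19/2)
obs 13: x=0 → posterior Beta(47/5, 21/2)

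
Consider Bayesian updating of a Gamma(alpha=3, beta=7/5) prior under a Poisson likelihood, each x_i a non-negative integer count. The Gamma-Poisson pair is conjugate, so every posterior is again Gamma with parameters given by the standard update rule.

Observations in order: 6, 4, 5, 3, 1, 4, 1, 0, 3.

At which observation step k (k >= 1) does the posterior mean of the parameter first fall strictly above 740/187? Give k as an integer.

k = 3

obs 1: x=6 → posterior Gamma(9, 12/5)
obs 2: x=4 → posterior Gamma(13, 17/5)
obs 3: x=5 → posterior Gamma(18, 22/5)
obs 4: x=3 → posterior Gamma(21, 27/5)
obs 5: x=1 → posterior Gamma(22, 32/5)
obs 6: x=4 → posterior Gamma(26, 37/5)
obs 7: x=1 → posterior Gamma(27, 42/5)
obs 8: x=0 → posterior Gamma(27, 47/5)
obs 9: x=3 → posterior Gamma(30, 52/5)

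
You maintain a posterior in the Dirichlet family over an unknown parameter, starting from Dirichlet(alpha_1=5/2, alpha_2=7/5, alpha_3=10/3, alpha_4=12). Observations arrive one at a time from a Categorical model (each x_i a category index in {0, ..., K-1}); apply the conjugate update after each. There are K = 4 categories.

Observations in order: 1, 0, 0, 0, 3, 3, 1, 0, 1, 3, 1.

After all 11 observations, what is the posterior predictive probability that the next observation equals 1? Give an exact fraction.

obs 1: x=1 → posterior Dirichlet(5/2, 12/5, 10/3, 12)
obs 2: x=0 → posterior Dirichlet(7/2, 12/5, 10/3, 12)
obs 3: x=0 → posterior Dirichlet(9/2, 12/5, 10/3, 12)
obs 4: x=0 → posterior Dirichlet(11/2, 12/5, 10/3, 12)
obs 5: x=3 → posterior Dirichlet(11/2, 12/5, 10/3, 13)
obs 6: x=3 → posterior Dirichlet(11/2, 12/5, 10/3, 14)
obs 7: x=1 → posterior Dirichlet(11/2, 17/5, 10/3, 14)
obs 8: x=0 → posterior Dirichlet(13/2, 17/5, 10/3, 14)
obs 9: x=1 → posterior Dirichlet(13/2, 22/5, 10/3, 14)
obs 10: x=3 → posterior Dirichlet(13/2, 22/5, 10/3, 15)
obs 11: x=1 → posterior Dirichlet(13/2, 27/5, 10/3, 15)

162/907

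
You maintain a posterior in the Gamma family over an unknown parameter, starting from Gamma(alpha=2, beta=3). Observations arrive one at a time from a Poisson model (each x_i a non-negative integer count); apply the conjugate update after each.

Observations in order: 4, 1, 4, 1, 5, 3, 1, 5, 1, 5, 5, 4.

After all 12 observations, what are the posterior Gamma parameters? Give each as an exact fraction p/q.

obs 1: x=4 → posterior Gamma(6, 4)
obs 2: x=1 → posterior Gamma(7, 5)
obs 3: x=4 → posterior Gamma(11, 6)
obs 4: x=1 → posterior Gamma(12, 7)
obs 5: x=5 → posterior Gamma(17, 8)
obs 6: x=3 → posterior Gamma(20, 9)
obs 7: x=1 → posterior Gamma(21, 10)
obs 8: x=5 → posterior Gamma(26, 11)
obs 9: x=1 → posterior Gamma(27, 12)
obs 10: x=5 → posterior Gamma(32, 13)
obs 11: x=5 → posterior Gamma(37, 14)
obs 12: x=4 → posterior Gamma(41, 15)

alpha=41, beta=15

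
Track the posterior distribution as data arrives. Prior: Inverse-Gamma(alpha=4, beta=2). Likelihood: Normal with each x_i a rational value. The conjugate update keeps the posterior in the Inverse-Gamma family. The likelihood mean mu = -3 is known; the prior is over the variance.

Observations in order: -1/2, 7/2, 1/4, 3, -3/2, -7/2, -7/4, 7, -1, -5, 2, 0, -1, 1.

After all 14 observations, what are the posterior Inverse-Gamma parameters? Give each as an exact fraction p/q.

obs 1: x=-1/2 → posterior Inverse-Gamma(9/2, 41/8)
obs 2: x=7/2 → posterior Inverse-Gamma(5, 105/4)
obs 3: x=1/4 → posterior Inverse-Gamma(11/2, 1009/32)
obs 4: x=3 → posterior Inverse-Gamma(6, 1585/32)
obs 5: x=-3/2 → posterior Inverse-Gamma(13/2, 1621/32)
obs 6: x=-7/2 → posterior Inverse-Gamma(7, 1625/32)
obs 7: x=-7/4 → posterior Inverse-Gamma(15/2, 825/16)
obs 8: x=7 → posterior Inverse-Gamma(8, 1625/16)
obs 9: x=-1 → posterior Inverse-Gamma(17/2, 1657/16)
obs 10: x=-5 → posterior Inverse-Gamma(9, 1689/16)
obs 11: x=2 → posterior Inverse-Gamma(19/2, 1889/16)
obs 12: x=0 → posterior Inverse-Gamma(10, 1961/16)
obs 13: x=-1 → posterior Inverse-Gamma(21/2, 1993/16)
obs 14: x=1 → posterior Inverse-Gamma(11, 2121/16)

alpha=11, beta=2121/16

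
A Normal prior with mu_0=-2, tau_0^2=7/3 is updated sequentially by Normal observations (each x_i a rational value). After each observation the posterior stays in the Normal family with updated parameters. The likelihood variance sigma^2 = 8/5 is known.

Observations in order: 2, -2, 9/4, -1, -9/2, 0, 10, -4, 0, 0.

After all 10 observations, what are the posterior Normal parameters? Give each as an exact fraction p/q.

obs 1: x=2 → posterior Normal(22/59, 56/59)
obs 2: x=-2 → posterior Normal(-24/47, 28/47)
obs 3: x=9/4 → posterior Normal(41/172, 56/129)
obs 4: x=-1 → posterior Normal(-17/656, 14/41)
obs 5: x=-9/2 → posterior Normal(-647/796, 56/199)
obs 6: x=0 → posterior Normal(-647/936, 28/117)
obs 7: x=10 → posterior Normal(753/1076, 56/269)
obs 8: x=-4 → posterior Normal(193/1216, 7/38)
obs 9: x=0 → posterior Normal(193/1356, 56/339)
obs 10: x=0 → posterior Normal(193/1496, 28/187)

mu_0=193/1496, tau_0^2=28/187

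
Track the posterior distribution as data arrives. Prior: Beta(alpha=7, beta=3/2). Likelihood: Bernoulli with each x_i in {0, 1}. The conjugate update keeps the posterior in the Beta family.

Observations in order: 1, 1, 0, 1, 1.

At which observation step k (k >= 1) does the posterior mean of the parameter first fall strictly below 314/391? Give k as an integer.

k = 3

obs 1: x=1 → posterior Beta(8, 3/2)
obs 2: x=1 → posterior Beta(9, 3/2)
obs 3: x=0 → posterior Beta(9, 5/2)
obs 4: x=1 → posterior Beta(10, 5/2)
obs 5: x=1 → posterior Beta(11, 5/2)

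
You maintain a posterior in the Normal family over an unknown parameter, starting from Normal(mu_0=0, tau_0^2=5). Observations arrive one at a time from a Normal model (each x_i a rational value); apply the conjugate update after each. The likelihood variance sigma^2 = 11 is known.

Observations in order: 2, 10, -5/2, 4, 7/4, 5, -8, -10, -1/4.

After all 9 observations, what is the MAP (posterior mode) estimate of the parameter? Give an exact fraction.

obs 1: x=2 → posterior Normal(5/8, 55/16)
obs 2: x=10 → posterior Normal(20/7, 55/21)
obs 3: x=-5/2 → posterior Normal(95/52, 55/26)
obs 4: x=4 → posterior Normal(135/62, 55/31)
obs 5: x=7/4 → posterior Normal(305/144, 55/36)
obs 6: x=5 → posterior Normal(405/164, 55/41)
obs 7: x=-8 → posterior Normal(245/184, 55/46)
obs 8: x=-10 → posterior Normal(15/68, 55/51)
obs 9: x=-1/4 → posterior Normal(5/28, 55/56)

5/28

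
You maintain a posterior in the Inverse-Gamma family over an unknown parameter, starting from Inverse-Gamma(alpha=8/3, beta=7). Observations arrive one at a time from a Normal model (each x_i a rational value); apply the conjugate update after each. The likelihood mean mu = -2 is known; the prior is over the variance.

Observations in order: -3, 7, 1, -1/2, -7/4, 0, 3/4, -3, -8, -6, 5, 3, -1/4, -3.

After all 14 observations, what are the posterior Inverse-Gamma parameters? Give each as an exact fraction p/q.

alpha=29/3, beta=3999/32

obs 1: x=-3 → posterior Inverse-Gamma(19/6, 15/2)
obs 2: x=7 → posterior Inverse-Gamma(11/3, 48)
obs 3: x=1 → posterior Inverse-Gamma(25/6, 105/2)
obs 4: x=-1/2 → posterior Inverse-Gamma(14/3, 429/8)
obs 5: x=-7/4 → posterior Inverse-Gamma(31/6, 1717/32)
obs 6: x=0 → posterior Inverse-Gamma(17/3, 1781/32)
obs 7: x=3/4 → posterior Inverse-Gamma(37/6, 951/16)
obs 8: x=-3 → posterior Inverse-Gamma(20/3, 959/16)
obs 9: x=-8 → posterior Inverse-Gamma(43/6, 1247/16)
obs 10: x=-6 → posterior Inverse-Gamma(23/3, 1375/16)
obs 11: x=5 → posterior Inverse-Gamma(49/6, 1767/16)
obs 12: x=3 → posterior Inverse-Gamma(26/3, 1967/16)
obs 13: x=-1/4 → posterior Inverse-Gamma(55/6, 3983/32)
obs 14: x=-3 → posterior Inverse-Gamma(29/3, 3999/32)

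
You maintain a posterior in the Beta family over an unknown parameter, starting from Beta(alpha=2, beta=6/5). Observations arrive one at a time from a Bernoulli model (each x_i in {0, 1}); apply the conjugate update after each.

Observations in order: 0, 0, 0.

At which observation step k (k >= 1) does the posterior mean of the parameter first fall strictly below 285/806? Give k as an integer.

obs 1: x=0 → posterior Beta(2, 11/5)
obs 2: x=0 → posterior Beta(2, 16/5)
obs 3: x=0 → posterior Beta(2, 21/5)

k = 3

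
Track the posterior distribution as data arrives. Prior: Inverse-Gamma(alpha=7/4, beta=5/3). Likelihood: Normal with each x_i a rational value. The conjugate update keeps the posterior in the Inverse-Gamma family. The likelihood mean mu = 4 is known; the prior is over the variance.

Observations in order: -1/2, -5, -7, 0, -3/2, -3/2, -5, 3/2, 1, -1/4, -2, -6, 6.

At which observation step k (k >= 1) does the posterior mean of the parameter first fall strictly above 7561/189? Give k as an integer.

k = 3

obs 1: x=-1/2 → posterior Inverse-Gamma(9/4, 283/24)
obs 2: x=-5 → posterior Inverse-Gamma(11/4, 1255/24)
obs 3: x=-7 → posterior Inverse-Gamma(13/4, 2707/24)
obs 4: x=0 → posterior Inverse-Gamma(15/4, 2899/24)
obs 5: x=-3/2 → posterior Inverse-Gamma(17/4, 1631/12)
obs 6: x=-3/2 → posterior Inverse-Gamma(19/4, 3625/24)
obs 7: x=-5 → posterior Inverse-Gamma(21/4, 4597/24)
obs 8: x=3/2 → posterior Inverse-Gamma(23/4, 584/3)
obs 9: x=1 → posterior Inverse-Gamma(25/4, 1195/6)
obs 10: x=-1/4 → posterior Inverse-Gamma(27/4, 19987/96)
obs 11: x=-2 → posterior Inverse-Gamma(29/4, 21715/96)
obs 12: x=-6 → posterior Inverse-Gamma(31/4, 26515/96)
obs 13: x=6 → posterior Inverse-Gamma(33/4, 26707/96)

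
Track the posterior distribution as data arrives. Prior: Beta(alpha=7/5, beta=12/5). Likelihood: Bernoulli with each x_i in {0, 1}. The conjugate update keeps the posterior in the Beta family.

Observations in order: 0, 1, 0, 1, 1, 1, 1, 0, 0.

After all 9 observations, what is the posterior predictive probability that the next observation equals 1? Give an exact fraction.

1/2

obs 1: x=0 → posterior Beta(7/5, 17/5)
obs 2: x=1 → posterior Beta(12/5, 17/5)
obs 3: x=0 → posterior Beta(12/5, 22/5)
obs 4: x=1 → posterior Beta(17/5, 22/5)
obs 5: x=1 → posterior Beta(22/5, 22/5)
obs 6: x=1 → posterior Beta(27/5, 22/5)
obs 7: x=1 → posterior Beta(32/5, 22/5)
obs 8: x=0 → posterior Beta(32/5, 27/5)
obs 9: x=0 → posterior Beta(32/5, 32/5)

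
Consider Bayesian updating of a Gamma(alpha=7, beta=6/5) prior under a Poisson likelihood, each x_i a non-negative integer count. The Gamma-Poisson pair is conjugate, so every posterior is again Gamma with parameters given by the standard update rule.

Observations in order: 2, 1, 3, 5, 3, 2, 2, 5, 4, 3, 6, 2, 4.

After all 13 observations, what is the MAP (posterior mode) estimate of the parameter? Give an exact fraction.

240/71

obs 1: x=2 → posterior Gamma(9, 11/5)
obs 2: x=1 → posterior Gamma(10, 16/5)
obs 3: x=3 → posterior Gamma(13, 21/5)
obs 4: x=5 → posterior Gamma(18, 26/5)
obs 5: x=3 → posterior Gamma(21, 31/5)
obs 6: x=2 → posterior Gamma(23, 36/5)
obs 7: x=2 → posterior Gamma(25, 41/5)
obs 8: x=5 → posterior Gamma(30, 46/5)
obs 9: x=4 → posterior Gamma(34, 51/5)
obs 10: x=3 → posterior Gamma(37, 56/5)
obs 11: x=6 → posterior Gamma(43, 61/5)
obs 12: x=2 → posterior Gamma(45, 66/5)
obs 13: x=4 → posterior Gamma(49, 71/5)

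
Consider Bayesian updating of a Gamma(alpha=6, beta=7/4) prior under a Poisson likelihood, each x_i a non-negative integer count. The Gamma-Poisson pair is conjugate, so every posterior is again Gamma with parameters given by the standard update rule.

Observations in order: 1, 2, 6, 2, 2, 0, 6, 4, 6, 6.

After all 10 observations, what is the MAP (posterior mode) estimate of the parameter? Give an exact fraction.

obs 1: x=1 → posterior Gamma(7, 11/4)
obs 2: x=2 → posterior Gamma(9, 15/4)
obs 3: x=6 → posterior Gamma(15, 19/4)
obs 4: x=2 → posterior Gamma(17, 23/4)
obs 5: x=2 → posterior Gamma(19, 27/4)
obs 6: x=0 → posterior Gamma(19, 31/4)
obs 7: x=6 → posterior Gamma(25, 35/4)
obs 8: x=4 → posterior Gamma(29, 39/4)
obs 9: x=6 → posterior Gamma(35, 43/4)
obs 10: x=6 → posterior Gamma(41, 47/4)

160/47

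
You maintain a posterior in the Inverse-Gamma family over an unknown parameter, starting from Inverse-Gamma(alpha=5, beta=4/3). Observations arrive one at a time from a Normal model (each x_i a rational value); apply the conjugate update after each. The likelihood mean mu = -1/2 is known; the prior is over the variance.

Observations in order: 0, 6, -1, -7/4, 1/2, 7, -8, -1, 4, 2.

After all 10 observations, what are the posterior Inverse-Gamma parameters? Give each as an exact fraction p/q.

obs 1: x=0 → posterior Inverse-Gamma(11/2, 35/24)
obs 2: x=6 → posterior Inverse-Gamma(6, 271/12)
obs 3: x=-1 → posterior Inverse-Gamma(13/2, 545/24)
obs 4: x=-7/4 → posterior Inverse-Gamma(7, 2255/96)
obs 5: x=1/2 → posterior Inverse-Gamma(15/2, 2303/96)
obs 6: x=7 → posterior Inverse-Gamma(8, 5003/96)
obs 7: x=-8 → posterior Inverse-Gamma(17/2, 7703/96)
obs 8: x=-1 → posterior Inverse-Gamma(9, 7715/96)
obs 9: x=4 → posterior Inverse-Gamma(19/2, 8687/96)
obs 10: x=2 → posterior Inverse-Gamma(10, 8987/96)

alpha=10, beta=8987/96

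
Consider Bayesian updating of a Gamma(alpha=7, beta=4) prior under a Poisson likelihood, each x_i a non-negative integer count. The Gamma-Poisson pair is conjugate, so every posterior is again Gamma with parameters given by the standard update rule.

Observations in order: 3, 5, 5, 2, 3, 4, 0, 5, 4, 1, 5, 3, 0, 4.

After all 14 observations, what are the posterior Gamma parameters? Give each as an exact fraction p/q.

alpha=51, beta=18

obs 1: x=3 → posterior Gamma(10, 5)
obs 2: x=5 → posterior Gamma(15, 6)
obs 3: x=5 → posterior Gamma(20, 7)
obs 4: x=2 → posterior Gamma(22, 8)
obs 5: x=3 → posterior Gamma(25, 9)
obs 6: x=4 → posterior Gamma(29, 10)
obs 7: x=0 → posterior Gamma(29, 11)
obs 8: x=5 → posterior Gamma(34, 12)
obs 9: x=4 → posterior Gamma(38, 13)
obs 10: x=1 → posterior Gamma(39, 14)
obs 11: x=5 → posterior Gamma(44, 15)
obs 12: x=3 → posterior Gamma(47, 16)
obs 13: x=0 → posterior Gamma(47, 17)
obs 14: x=4 → posterior Gamma(51, 18)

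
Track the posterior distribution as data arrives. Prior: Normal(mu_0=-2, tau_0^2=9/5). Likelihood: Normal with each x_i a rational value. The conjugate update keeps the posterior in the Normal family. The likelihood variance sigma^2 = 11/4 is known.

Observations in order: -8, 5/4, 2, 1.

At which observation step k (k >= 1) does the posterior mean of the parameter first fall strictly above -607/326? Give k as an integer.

k = 3

obs 1: x=-8 → posterior Normal(-398/91, 99/91)
obs 2: x=5/4 → posterior Normal(-353/127, 99/127)
obs 3: x=2 → posterior Normal(-281/163, 99/163)
obs 4: x=1 → posterior Normal(-245/199, 99/199)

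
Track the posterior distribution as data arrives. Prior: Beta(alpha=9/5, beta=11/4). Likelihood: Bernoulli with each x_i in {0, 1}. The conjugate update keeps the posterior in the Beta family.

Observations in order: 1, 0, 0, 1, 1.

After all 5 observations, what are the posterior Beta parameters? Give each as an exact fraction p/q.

alpha=24/5, beta=19/4

obs 1: x=1 → posterior Beta(14/5, 11/4)
obs 2: x=0 → posterior Beta(14/5, 15/4)
obs 3: x=0 → posterior Beta(14/5, 19/4)
obs 4: x=1 → posterior Beta(19/5, 19/4)
obs 5: x=1 → posterior Beta(24/5, 19/4)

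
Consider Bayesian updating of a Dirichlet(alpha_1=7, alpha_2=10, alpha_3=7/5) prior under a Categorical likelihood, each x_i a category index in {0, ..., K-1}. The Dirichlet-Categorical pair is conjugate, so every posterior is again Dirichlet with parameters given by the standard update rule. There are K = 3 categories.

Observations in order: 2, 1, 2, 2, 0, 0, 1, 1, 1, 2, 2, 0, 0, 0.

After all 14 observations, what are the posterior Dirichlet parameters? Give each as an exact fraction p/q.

alpha_1=12, alpha_2=14, alpha_3=32/5

obs 1: x=2 → posterior Dirichlet(7, 10, 12/5)
obs 2: x=1 → posterior Dirichlet(7, 11, 12/5)
obs 3: x=2 → posterior Dirichlet(7, 11, 17/5)
obs 4: x=2 → posterior Dirichlet(7, 11, 22/5)
obs 5: x=0 → posterior Dirichlet(8, 11, 22/5)
obs 6: x=0 → posterior Dirichlet(9, 11, 22/5)
obs 7: x=1 → posterior Dirichlet(9, 12, 22/5)
obs 8: x=1 → posterior Dirichlet(9, 13, 22/5)
obs 9: x=1 → posterior Dirichlet(9, 14, 22/5)
obs 10: x=2 → posterior Dirichlet(9, 14, 27/5)
obs 11: x=2 → posterior Dirichlet(9, 14, 32/5)
obs 12: x=0 → posterior Dirichlet(10, 14, 32/5)
obs 13: x=0 → posterior Dirichlet(11, 14, 32/5)
obs 14: x=0 → posterior Dirichlet(12, 14, 32/5)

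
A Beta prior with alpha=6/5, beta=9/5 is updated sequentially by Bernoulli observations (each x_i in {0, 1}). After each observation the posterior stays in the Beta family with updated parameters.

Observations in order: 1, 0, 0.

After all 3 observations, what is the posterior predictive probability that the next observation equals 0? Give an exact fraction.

19/30

obs 1: x=1 → posterior Beta(11/5, 9/5)
obs 2: x=0 → posterior Beta(11/5, 14/5)
obs 3: x=0 → posterior Beta(11/5, 19/5)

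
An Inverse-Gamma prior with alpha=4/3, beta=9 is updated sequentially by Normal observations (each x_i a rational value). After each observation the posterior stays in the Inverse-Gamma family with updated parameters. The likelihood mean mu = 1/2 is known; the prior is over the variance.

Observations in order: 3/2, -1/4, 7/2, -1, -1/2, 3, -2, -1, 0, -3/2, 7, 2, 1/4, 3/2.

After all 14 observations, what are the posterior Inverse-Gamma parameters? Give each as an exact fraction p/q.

alpha=25/3, beta=771/16

obs 1: x=3/2 → posterior Inverse-Gamma(11/6, 19/2)
obs 2: x=-1/4 → posterior Inverse-Gamma(7/3, 313/32)
obs 3: x=7/2 → posterior Inverse-Gamma(17/6, 457/32)
obs 4: x=-1 → posterior Inverse-Gamma(10/3, 493/32)
obs 5: x=-1/2 → posterior Inverse-Gamma(23/6, 509/32)
obs 6: x=3 → posterior Inverse-Gamma(13/3, 609/32)
obs 7: x=-2 → posterior Inverse-Gamma(29/6, 709/32)
obs 8: x=-1 → posterior Inverse-Gamma(16/3, 745/32)
obs 9: x=0 → posterior Inverse-Gamma(35/6, 749/32)
obs 10: x=-3/2 → posterior Inverse-Gamma(19/3, 813/32)
obs 11: x=7 → posterior Inverse-Gamma(41/6, 1489/32)
obs 12: x=2 → posterior Inverse-Gamma(22/3, 1525/32)
obs 13: x=1/4 → posterior Inverse-Gamma(47/6, 763/16)
obs 14: x=3/2 → posterior Inverse-Gamma(25/3, 771/16)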